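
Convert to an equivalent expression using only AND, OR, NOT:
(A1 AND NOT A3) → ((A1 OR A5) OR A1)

NOT (A1 AND NOT A3) OR ((A1 OR A5) OR A1)
(Implication elimination: A → B = NOT A OR B)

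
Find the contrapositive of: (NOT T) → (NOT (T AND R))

Contrapositive: (T AND R) → T
Note: A statement and its contrapositive are logically equivalent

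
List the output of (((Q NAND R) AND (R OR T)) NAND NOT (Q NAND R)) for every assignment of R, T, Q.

R | T | Q | Output
------------------
0 | 0 | 0 | 1
0 | 0 | 1 | 1
0 | 1 | 0 | 1
0 | 1 | 1 | 1
1 | 0 | 0 | 1
1 | 0 | 1 | 1
1 | 1 | 0 | 1
1 | 1 | 1 | 1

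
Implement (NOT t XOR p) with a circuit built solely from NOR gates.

(((((t NOR t) NOR p) NOR ((t NOR t) NOR p)) NOR (((t NOR t) NOR p) NOR ((t NOR t) NOR p))) NOR (((((t NOR t) NOR (t NOR t)) NOR (p NOR p)) NOR (((t NOR t) NOR (t NOR t)) NOR (p NOR p))) NOR ((((t NOR t) NOR (t NOR t)) NOR (p NOR p)) NOR (((t NOR t) NOR (t NOR t)) NOR (p NOR p)))))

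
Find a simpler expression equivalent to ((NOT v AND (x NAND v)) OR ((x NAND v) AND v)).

By distribution ((E AND v) OR (E AND NOT v) = E):
= (x NAND v)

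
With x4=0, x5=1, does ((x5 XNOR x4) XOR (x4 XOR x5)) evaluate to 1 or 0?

Substituting: ((1 XNOR 0) XOR (0 XOR 1))
= 1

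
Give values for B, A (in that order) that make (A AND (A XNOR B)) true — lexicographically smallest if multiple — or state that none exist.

B=1, A=1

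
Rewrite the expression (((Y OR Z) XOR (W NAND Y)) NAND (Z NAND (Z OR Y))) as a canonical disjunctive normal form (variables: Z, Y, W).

(NOT Z AND Y AND NOT W) OR (Z AND NOT Y AND NOT W) OR (Z AND NOT Y AND W) OR (Z AND Y AND NOT W) OR (Z AND Y AND W)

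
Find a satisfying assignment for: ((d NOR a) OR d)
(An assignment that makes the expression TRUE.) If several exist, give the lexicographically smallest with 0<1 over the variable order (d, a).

d=0, a=0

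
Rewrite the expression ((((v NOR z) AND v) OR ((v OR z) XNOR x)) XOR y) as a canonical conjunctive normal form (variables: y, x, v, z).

(y OR x OR v OR NOT z) AND (y OR x OR NOT v OR z) AND (y OR x OR NOT v OR NOT z) AND (y OR NOT x OR v OR z) AND (NOT y OR x OR v OR z) AND (NOT y OR NOT x OR v OR NOT z) AND (NOT y OR NOT x OR NOT v OR z) AND (NOT y OR NOT x OR NOT v OR NOT z)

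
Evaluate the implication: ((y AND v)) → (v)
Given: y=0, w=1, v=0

Antecedent ((y AND v)) = 0; consequent (v) = 0.
0 → 0 = 1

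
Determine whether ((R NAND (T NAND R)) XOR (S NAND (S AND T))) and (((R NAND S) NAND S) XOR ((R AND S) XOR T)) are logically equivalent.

No. Counterexample: with T=0, R=0, S=0, Expression 1 = 0 but Expression 2 = 1.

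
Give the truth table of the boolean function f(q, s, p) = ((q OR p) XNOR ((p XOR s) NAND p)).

q | s | p | Output
------------------
0 | 0 | 0 | 0
0 | 0 | 1 | 0
0 | 1 | 0 | 0
0 | 1 | 1 | 1
1 | 0 | 0 | 1
1 | 0 | 1 | 0
1 | 1 | 0 | 1
1 | 1 | 1 | 1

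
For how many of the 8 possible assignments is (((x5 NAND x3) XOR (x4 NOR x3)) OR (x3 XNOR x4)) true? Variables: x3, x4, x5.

Satisfying assignments: (0,0,0), (0,0,1), (0,1,0), (0,1,1), (1,0,0), (1,1,0), (1,1,1)
Count: 7 out of 8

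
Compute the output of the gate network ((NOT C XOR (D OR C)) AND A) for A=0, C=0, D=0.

Substituting: ((NOT 0 XOR (0 OR 0)) AND 0)
= 0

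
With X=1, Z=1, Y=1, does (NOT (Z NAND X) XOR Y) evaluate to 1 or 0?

Substituting: (NOT (1 NAND 1) XOR 1)
= 0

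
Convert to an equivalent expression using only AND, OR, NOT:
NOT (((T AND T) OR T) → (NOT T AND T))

((T AND T) OR T) AND NOT (NOT T AND T)
(Negated implication: NOT(A → B) = A AND NOT B)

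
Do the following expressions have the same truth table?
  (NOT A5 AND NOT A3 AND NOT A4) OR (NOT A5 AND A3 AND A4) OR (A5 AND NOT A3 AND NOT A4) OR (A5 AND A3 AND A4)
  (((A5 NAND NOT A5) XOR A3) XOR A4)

Yes, they are equivalent — the two output columns agree on all 8 assignments:
A5 | A3 | A4 | Expression 1 | Expression 2
------------------------------------------
0 | 0 | 0 | 1 | 1
0 | 0 | 1 | 0 | 0
0 | 1 | 0 | 0 | 0
0 | 1 | 1 | 1 | 1
1 | 0 | 0 | 1 | 1
1 | 0 | 1 | 0 | 0
1 | 1 | 0 | 0 | 0
1 | 1 | 1 | 1 | 1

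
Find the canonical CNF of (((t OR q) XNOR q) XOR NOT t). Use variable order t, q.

(t OR q) AND (t OR NOT q) AND (NOT t OR q)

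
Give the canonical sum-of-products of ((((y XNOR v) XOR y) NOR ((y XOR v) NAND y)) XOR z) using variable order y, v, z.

Σm(1, 3, 5, 7) = (NOT y AND NOT v AND z) OR (NOT y AND v AND z) OR (y AND NOT v AND z) OR (y AND v AND z)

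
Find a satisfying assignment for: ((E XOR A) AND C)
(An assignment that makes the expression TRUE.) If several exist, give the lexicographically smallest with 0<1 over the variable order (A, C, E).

A=0, C=1, E=1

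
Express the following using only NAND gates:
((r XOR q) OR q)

((((r NAND (r NAND q)) NAND (q NAND (r NAND q))) NAND ((r NAND (r NAND q)) NAND (q NAND (r NAND q)))) NAND (q NAND q))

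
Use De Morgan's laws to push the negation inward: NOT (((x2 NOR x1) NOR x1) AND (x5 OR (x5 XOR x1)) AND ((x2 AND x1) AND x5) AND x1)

NOT ((x2 NOR x1) NOR x1) OR NOT (x5 OR (x5 XOR x1)) OR NOT ((x2 AND x1) AND x5) OR NOT x1
De Morgan's: NOT(AND of terms) = OR of negations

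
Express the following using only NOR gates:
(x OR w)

((x NOR w) NOR (x NOR w))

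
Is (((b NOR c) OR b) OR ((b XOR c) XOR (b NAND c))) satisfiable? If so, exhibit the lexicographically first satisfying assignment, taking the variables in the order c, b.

c=0, b=0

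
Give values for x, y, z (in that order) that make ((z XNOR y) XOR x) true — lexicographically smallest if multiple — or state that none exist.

x=0, y=0, z=0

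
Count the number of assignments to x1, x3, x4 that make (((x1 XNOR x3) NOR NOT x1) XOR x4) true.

Satisfying assignments: (0,0,1), (0,1,1), (1,0,0), (1,1,1)
Count: 4 out of 8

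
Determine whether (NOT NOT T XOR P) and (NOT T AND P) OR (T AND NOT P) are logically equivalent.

Yes, they are equivalent — the two output columns agree on all 4 assignments:
T | P | Expression 1 | Expression 2
-----------------------------------
0 | 0 | 0 | 0
0 | 1 | 1 | 1
1 | 0 | 1 | 1
1 | 1 | 0 | 0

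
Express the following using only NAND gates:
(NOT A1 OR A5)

(((A1 NAND A1) NAND (A1 NAND A1)) NAND (A5 NAND A5))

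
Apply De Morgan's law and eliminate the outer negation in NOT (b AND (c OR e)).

NOT b OR NOT (c OR e)
De Morgan's: NOT(AND of terms) = OR of negations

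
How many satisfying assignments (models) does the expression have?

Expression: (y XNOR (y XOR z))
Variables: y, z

Satisfying assignments: (0,0), (1,0)
Count: 2 out of 4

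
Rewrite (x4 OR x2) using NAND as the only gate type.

((x4 NAND x4) NAND (x2 NAND x2))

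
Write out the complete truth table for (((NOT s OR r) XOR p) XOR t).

s | r | p | t | Output
----------------------
0 | 0 | 0 | 0 | 1
0 | 0 | 0 | 1 | 0
0 | 0 | 1 | 0 | 0
0 | 0 | 1 | 1 | 1
0 | 1 | 0 | 0 | 1
0 | 1 | 0 | 1 | 0
0 | 1 | 1 | 0 | 0
0 | 1 | 1 | 1 | 1
1 | 0 | 0 | 0 | 0
1 | 0 | 0 | 1 | 1
1 | 0 | 1 | 0 | 1
1 | 0 | 1 | 1 | 0
1 | 1 | 0 | 0 | 1
1 | 1 | 0 | 1 | 0
1 | 1 | 1 | 0 | 0
1 | 1 | 1 | 1 | 1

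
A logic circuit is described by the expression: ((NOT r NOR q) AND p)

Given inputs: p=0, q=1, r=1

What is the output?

Substituting: ((NOT 1 NOR 1) AND 0)
= 0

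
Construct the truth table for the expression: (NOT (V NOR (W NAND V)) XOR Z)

V | W | Z | Output
------------------
0 | 0 | 0 | 1
0 | 0 | 1 | 0
0 | 1 | 0 | 1
0 | 1 | 1 | 0
1 | 0 | 0 | 1
1 | 0 | 1 | 0
1 | 1 | 0 | 1
1 | 1 | 1 | 0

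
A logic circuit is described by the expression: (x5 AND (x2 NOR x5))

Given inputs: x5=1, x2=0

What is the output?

Substituting: (1 AND (0 NOR 1))
= 0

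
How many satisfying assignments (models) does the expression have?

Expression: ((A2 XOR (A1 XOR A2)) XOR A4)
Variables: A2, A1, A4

Satisfying assignments: (0,0,1), (0,1,0), (1,0,1), (1,1,0)
Count: 4 out of 8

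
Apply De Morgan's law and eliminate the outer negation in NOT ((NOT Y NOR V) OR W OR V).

NOT (NOT Y NOR V) AND NOT W AND NOT V
De Morgan's: NOT(OR of terms) = AND of negations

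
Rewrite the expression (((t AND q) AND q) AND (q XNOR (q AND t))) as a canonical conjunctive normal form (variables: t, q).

(t OR q) AND (t OR NOT q) AND (NOT t OR q)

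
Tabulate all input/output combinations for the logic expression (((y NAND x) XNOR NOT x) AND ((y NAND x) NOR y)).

y | x | Output
--------------
0 | 0 | 0
0 | 1 | 0
1 | 0 | 0
1 | 1 | 0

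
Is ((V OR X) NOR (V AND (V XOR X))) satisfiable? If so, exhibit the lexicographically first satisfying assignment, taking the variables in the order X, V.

X=0, V=0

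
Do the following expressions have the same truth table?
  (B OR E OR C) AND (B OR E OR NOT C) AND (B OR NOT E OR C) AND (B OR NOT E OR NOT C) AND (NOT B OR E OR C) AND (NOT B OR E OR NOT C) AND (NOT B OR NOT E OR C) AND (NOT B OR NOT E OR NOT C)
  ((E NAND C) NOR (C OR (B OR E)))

Yes, they are equivalent — the two output columns agree on all 8 assignments:
B | E | C | Expression 1 | Expression 2
---------------------------------------
0 | 0 | 0 | 0 | 0
0 | 0 | 1 | 0 | 0
0 | 1 | 0 | 0 | 0
0 | 1 | 1 | 0 | 0
1 | 0 | 0 | 0 | 0
1 | 0 | 1 | 0 | 0
1 | 1 | 0 | 0 | 0
1 | 1 | 1 | 0 | 0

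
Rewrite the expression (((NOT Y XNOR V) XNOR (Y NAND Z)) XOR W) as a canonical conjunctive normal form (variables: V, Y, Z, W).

(V OR Y OR Z OR W) AND (V OR Y OR NOT Z OR W) AND (V OR NOT Y OR Z OR NOT W) AND (V OR NOT Y OR NOT Z OR W) AND (NOT V OR Y OR Z OR NOT W) AND (NOT V OR Y OR NOT Z OR NOT W) AND (NOT V OR NOT Y OR Z OR W) AND (NOT V OR NOT Y OR NOT Z OR NOT W)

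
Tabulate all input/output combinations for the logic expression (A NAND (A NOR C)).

C | A | Output
--------------
0 | 0 | 1
0 | 1 | 1
1 | 0 | 1
1 | 1 | 1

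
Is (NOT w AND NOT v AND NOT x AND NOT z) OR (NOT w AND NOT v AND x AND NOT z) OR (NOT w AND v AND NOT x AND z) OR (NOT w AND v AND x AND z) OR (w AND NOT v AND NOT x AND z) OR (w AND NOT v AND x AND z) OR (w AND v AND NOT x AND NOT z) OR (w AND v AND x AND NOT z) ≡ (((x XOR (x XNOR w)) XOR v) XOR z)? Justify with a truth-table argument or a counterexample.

Yes, they are equivalent — the two output columns agree on all 16 assignments:
w | v | x | z | Expression 1 | Expression 2
-------------------------------------------
0 | 0 | 0 | 0 | 1 | 1
0 | 0 | 0 | 1 | 0 | 0
0 | 0 | 1 | 0 | 1 | 1
0 | 0 | 1 | 1 | 0 | 0
0 | 1 | 0 | 0 | 0 | 0
0 | 1 | 0 | 1 | 1 | 1
0 | 1 | 1 | 0 | 0 | 0
0 | 1 | 1 | 1 | 1 | 1
1 | 0 | 0 | 0 | 0 | 0
1 | 0 | 0 | 1 | 1 | 1
1 | 0 | 1 | 0 | 0 | 0
1 | 0 | 1 | 1 | 1 | 1
1 | 1 | 0 | 0 | 1 | 1
1 | 1 | 0 | 1 | 0 | 0
1 | 1 | 1 | 0 | 1 | 1
1 | 1 | 1 | 1 | 0 | 0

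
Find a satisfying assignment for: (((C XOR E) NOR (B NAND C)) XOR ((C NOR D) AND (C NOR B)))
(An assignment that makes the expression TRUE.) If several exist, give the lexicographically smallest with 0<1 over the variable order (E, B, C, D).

E=0, B=0, C=0, D=0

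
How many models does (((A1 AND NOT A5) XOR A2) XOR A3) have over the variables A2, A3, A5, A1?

Satisfying assignments: (0,0,0,1), (0,1,0,0), (0,1,1,0), (0,1,1,1), (1,0,0,0), (1,0,1,0), (1,0,1,1), (1,1,0,1)
Count: 8 out of 16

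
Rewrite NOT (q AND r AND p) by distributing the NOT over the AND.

NOT q OR NOT r OR NOT p
De Morgan's: NOT(AND of terms) = OR of negations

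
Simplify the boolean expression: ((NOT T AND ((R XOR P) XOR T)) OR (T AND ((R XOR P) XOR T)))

By distribution ((E AND v) OR (E AND NOT v) = E):
= ((R XOR P) XOR T)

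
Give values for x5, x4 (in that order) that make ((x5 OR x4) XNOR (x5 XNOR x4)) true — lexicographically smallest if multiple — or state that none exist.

x5=1, x4=1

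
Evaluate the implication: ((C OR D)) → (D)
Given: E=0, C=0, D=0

Antecedent ((C OR D)) = 0; consequent (D) = 0.
0 → 0 = 1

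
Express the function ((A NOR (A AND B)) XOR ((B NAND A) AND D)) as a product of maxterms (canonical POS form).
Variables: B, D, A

ΠM(1, 2, 5, 6, 7) = (B OR D OR NOT A) AND (B OR NOT D OR A) AND (NOT B OR D OR NOT A) AND (NOT B OR NOT D OR A) AND (NOT B OR NOT D OR NOT A)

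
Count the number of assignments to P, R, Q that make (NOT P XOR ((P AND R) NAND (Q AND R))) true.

Satisfying assignments: (1,0,0), (1,0,1), (1,1,0)
Count: 3 out of 8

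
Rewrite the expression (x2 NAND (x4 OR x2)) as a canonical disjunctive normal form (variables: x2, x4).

(NOT x2 AND NOT x4) OR (NOT x2 AND x4)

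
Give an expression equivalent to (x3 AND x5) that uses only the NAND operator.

((x3 NAND x5) NAND (x3 NAND x5))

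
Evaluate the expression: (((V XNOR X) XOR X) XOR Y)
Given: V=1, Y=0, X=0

Substituting: (((1 XNOR 0) XOR 0) XOR 0)
= 0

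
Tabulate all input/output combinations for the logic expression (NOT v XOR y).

v | y | Output
--------------
0 | 0 | 1
0 | 1 | 0
1 | 0 | 0
1 | 1 | 1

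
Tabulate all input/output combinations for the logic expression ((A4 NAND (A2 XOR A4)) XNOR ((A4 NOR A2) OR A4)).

A4 | A2 | Output
----------------
0 | 0 | 1
0 | 1 | 0
1 | 0 | 0
1 | 1 | 1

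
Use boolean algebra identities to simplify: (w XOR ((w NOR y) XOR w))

By XOR self-cancellation ((E XOR v) XOR v = E):
= (w NOR y)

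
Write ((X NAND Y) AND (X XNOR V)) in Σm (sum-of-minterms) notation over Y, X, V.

Σm(0, 3, 4) = (NOT Y AND NOT X AND NOT V) OR (NOT Y AND X AND V) OR (Y AND NOT X AND NOT V)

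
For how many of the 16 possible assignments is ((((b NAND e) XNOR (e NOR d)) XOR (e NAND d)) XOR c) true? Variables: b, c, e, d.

Satisfying assignments: (0,0,0,1), (0,0,1,0), (0,1,0,0), (0,1,1,1), (1,0,0,1), (1,0,1,1), (1,1,0,0), (1,1,1,0)
Count: 8 out of 16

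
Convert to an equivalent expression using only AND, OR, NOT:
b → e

NOT b OR e
(Implication elimination: A → B = NOT A OR B)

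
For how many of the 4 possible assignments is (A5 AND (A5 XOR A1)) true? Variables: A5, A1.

Satisfying assignments: (1,0)
Count: 1 out of 4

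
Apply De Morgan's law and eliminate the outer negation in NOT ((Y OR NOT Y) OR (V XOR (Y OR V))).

NOT (Y OR NOT Y) AND NOT (V XOR (Y OR V))
De Morgan's: NOT(OR of terms) = AND of negations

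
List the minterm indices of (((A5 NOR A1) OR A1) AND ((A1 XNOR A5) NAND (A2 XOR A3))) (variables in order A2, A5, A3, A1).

Σm(0, 1, 3, 5, 9, 10, 11, 15) = (NOT A2 AND NOT A5 AND NOT A3 AND NOT A1) OR (NOT A2 AND NOT A5 AND NOT A3 AND A1) OR (NOT A2 AND NOT A5 AND A3 AND A1) OR (NOT A2 AND A5 AND NOT A3 AND A1) OR (A2 AND NOT A5 AND NOT A3 AND A1) OR (A2 AND NOT A5 AND A3 AND NOT A1) OR (A2 AND NOT A5 AND A3 AND A1) OR (A2 AND A5 AND A3 AND A1)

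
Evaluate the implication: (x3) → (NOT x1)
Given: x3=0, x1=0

Antecedent (x3) = 0; consequent (NOT x1) = 1.
0 → 1 = 1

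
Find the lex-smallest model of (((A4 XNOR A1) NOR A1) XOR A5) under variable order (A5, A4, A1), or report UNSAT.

A5=0, A4=1, A1=0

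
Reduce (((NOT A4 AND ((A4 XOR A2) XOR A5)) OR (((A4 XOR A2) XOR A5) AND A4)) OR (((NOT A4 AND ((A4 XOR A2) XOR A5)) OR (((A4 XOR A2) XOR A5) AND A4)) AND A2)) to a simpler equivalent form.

By absorption (E OR (E AND v) = E) then distribution ((E AND v) OR (E AND NOT v) = E):
= ((A4 XOR A2) XOR A5)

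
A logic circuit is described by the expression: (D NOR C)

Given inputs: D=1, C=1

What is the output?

Substituting: (1 NOR 1)
= 0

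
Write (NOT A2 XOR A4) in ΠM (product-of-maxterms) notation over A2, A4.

ΠM(1, 2) = (A2 OR NOT A4) AND (NOT A2 OR A4)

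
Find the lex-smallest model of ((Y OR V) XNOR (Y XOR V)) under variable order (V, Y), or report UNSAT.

V=0, Y=0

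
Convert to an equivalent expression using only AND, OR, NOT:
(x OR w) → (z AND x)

NOT (x OR w) OR (z AND x)
(Implication elimination: A → B = NOT A OR B)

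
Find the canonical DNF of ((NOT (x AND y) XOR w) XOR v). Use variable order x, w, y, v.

(NOT x AND NOT w AND NOT y AND NOT v) OR (NOT x AND NOT w AND y AND NOT v) OR (NOT x AND w AND NOT y AND v) OR (NOT x AND w AND y AND v) OR (x AND NOT w AND NOT y AND NOT v) OR (x AND NOT w AND y AND v) OR (x AND w AND NOT y AND v) OR (x AND w AND y AND NOT v)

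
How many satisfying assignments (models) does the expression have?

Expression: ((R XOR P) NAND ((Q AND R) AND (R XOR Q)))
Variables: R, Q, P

Satisfying assignments: (0,0,0), (0,0,1), (0,1,0), (0,1,1), (1,0,0), (1,0,1), (1,1,0), (1,1,1)
Count: 8 out of 8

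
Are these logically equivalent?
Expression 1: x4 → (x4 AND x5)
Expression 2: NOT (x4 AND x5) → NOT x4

Yes, Contrapositive is always equivalent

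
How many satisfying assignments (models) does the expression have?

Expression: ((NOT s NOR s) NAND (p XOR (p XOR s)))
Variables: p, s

Satisfying assignments: (0,0), (0,1), (1,0), (1,1)
Count: 4 out of 4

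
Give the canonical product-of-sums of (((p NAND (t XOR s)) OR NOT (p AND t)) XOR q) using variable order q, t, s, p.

ΠM(5, 8, 9, 10, 11, 12, 14, 15) = (q OR NOT t OR s OR NOT p) AND (NOT q OR t OR s OR p) AND (NOT q OR t OR s OR NOT p) AND (NOT q OR t OR NOT s OR p) AND (NOT q OR t OR NOT s OR NOT p) AND (NOT q OR NOT t OR s OR p) AND (NOT q OR NOT t OR NOT s OR p) AND (NOT q OR NOT t OR NOT s OR NOT p)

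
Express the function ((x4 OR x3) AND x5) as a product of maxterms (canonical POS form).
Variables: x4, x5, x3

ΠM(0, 1, 2, 4, 5) = (x4 OR x5 OR x3) AND (x4 OR x5 OR NOT x3) AND (x4 OR NOT x5 OR x3) AND (NOT x4 OR x5 OR x3) AND (NOT x4 OR x5 OR NOT x3)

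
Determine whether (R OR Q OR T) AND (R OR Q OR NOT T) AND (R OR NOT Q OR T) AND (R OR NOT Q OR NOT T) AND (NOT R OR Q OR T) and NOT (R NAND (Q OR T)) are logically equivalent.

Yes, they are equivalent — the two output columns agree on all 8 assignments:
R | Q | T | Expression 1 | Expression 2
---------------------------------------
0 | 0 | 0 | 0 | 0
0 | 0 | 1 | 0 | 0
0 | 1 | 0 | 0 | 0
0 | 1 | 1 | 0 | 0
1 | 0 | 0 | 0 | 0
1 | 0 | 1 | 1 | 1
1 | 1 | 0 | 1 | 1
1 | 1 | 1 | 1 | 1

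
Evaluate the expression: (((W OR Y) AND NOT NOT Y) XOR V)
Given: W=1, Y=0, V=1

Substituting: (((1 OR 0) AND NOT NOT 0) XOR 1)
= 1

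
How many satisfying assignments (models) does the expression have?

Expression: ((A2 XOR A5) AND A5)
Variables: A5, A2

Satisfying assignments: (1,0)
Count: 1 out of 4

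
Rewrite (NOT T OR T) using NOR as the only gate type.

(((T NOR T) NOR T) NOR ((T NOR T) NOR T))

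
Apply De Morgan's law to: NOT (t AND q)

NOT t OR NOT q
De Morgan's: NOT(AND of terms) = OR of negations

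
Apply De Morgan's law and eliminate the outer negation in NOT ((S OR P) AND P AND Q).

NOT (S OR P) OR NOT P OR NOT Q
De Morgan's: NOT(AND of terms) = OR of negations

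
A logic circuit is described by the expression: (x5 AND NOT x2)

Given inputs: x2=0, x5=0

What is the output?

Substituting: (0 AND NOT 0)
= 0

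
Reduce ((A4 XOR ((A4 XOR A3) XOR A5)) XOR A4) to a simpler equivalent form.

By XOR self-cancellation ((E XOR v) XOR v = E):
= ((A4 XOR A3) XOR A5)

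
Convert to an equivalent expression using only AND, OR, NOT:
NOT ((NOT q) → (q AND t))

(NOT q) AND NOT (q AND t)
(Negated implication: NOT(A → B) = A AND NOT B)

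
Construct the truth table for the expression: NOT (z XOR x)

x | z | Output
--------------
0 | 0 | 1
0 | 1 | 0
1 | 0 | 0
1 | 1 | 1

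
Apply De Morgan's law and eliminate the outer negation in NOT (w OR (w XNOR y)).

NOT w AND NOT (w XNOR y)
De Morgan's: NOT(OR of terms) = AND of negations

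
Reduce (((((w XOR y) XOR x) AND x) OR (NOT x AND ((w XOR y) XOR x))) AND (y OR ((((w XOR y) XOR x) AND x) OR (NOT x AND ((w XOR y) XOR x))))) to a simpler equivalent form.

By absorption (E AND (E OR v) = E) then distribution ((E AND v) OR (E AND NOT v) = E):
= ((w XOR y) XOR x)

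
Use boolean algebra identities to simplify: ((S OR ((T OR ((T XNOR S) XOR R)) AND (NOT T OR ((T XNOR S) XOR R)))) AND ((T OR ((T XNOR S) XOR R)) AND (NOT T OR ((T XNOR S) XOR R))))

By absorption (E AND (E OR v) = E) then distribution ((E OR v) AND (E OR NOT v) = E):
= ((T XNOR S) XOR R)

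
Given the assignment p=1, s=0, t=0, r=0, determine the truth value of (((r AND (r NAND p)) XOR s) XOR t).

Substituting: (((0 AND (0 NAND 1)) XOR 0) XOR 0)
= 0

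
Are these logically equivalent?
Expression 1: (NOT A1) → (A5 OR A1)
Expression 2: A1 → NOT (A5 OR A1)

No, Inverse is not equivalent to original (counterexample: A5=0, A1=0)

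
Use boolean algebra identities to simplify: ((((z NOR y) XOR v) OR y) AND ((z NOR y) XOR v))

By absorption (E AND (E OR v) = E):
= ((z NOR y) XOR v)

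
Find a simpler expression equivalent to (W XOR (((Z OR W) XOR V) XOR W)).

By XOR self-cancellation ((E XOR v) XOR v = E):
= ((Z OR W) XOR V)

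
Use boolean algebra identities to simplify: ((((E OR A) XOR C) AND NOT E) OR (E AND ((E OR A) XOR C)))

By distribution ((E AND v) OR (E AND NOT v) = E):
= ((E OR A) XOR C)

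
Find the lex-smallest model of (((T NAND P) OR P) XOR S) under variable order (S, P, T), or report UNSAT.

S=0, P=0, T=0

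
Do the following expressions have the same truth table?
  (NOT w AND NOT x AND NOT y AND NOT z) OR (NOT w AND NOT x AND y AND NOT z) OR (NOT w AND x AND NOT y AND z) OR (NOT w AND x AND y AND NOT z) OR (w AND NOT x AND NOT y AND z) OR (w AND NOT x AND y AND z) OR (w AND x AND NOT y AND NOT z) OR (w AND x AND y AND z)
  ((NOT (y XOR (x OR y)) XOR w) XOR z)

Yes, they are equivalent — the two output columns agree on all 16 assignments:
w | x | y | z | Expression 1 | Expression 2
-------------------------------------------
0 | 0 | 0 | 0 | 1 | 1
0 | 0 | 0 | 1 | 0 | 0
0 | 0 | 1 | 0 | 1 | 1
0 | 0 | 1 | 1 | 0 | 0
0 | 1 | 0 | 0 | 0 | 0
0 | 1 | 0 | 1 | 1 | 1
0 | 1 | 1 | 0 | 1 | 1
0 | 1 | 1 | 1 | 0 | 0
1 | 0 | 0 | 0 | 0 | 0
1 | 0 | 0 | 1 | 1 | 1
1 | 0 | 1 | 0 | 0 | 0
1 | 0 | 1 | 1 | 1 | 1
1 | 1 | 0 | 0 | 1 | 1
1 | 1 | 0 | 1 | 0 | 0
1 | 1 | 1 | 0 | 0 | 0
1 | 1 | 1 | 1 | 1 | 1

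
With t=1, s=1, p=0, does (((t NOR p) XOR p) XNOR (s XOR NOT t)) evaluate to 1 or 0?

Substituting: (((1 NOR 0) XOR 0) XNOR (1 XOR NOT 1))
= 0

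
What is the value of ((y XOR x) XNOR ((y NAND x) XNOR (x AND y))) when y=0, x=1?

Substituting: ((0 XOR 1) XNOR ((0 NAND 1) XNOR (1 AND 0)))
= 0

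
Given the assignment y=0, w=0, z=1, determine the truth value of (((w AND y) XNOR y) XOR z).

Substituting: (((0 AND 0) XNOR 0) XOR 1)
= 0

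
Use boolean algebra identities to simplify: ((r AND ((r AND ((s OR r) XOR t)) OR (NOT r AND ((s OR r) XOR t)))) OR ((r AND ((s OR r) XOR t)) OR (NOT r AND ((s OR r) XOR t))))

By absorption (E OR (E AND v) = E) then distribution ((E AND v) OR (E AND NOT v) = E):
= ((s OR r) XOR t)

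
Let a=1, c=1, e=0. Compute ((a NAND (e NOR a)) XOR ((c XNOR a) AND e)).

Substituting: ((1 NAND (0 NOR 1)) XOR ((1 XNOR 1) AND 0))
= 1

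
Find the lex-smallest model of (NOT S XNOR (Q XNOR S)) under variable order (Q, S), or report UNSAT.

Q=0, S=0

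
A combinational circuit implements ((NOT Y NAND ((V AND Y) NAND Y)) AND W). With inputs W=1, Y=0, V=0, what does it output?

Substituting: ((NOT 0 NAND ((0 AND 0) NAND 0)) AND 1)
= 0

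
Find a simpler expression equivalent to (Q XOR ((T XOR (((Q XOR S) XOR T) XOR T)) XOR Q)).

By XOR self-cancellation ((E XOR v) XOR v = E) then XOR self-cancellation ((E XOR v) XOR v = E):
= ((Q XOR S) XOR T)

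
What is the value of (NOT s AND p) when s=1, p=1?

Substituting: (NOT 1 AND 1)
= 0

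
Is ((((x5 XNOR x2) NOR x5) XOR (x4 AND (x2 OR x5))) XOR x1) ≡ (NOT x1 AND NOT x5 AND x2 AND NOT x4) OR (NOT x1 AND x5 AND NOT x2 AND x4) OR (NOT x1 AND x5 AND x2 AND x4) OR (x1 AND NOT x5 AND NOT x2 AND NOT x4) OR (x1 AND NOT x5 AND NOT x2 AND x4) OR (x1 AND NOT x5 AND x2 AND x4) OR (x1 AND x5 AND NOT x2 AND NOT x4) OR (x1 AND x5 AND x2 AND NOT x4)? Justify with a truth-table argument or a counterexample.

Yes, they are equivalent — the two output columns agree on all 16 assignments:
x1 | x5 | x2 | x4 | Expression 1 | Expression 2
-----------------------------------------------
0 | 0 | 0 | 0 | 0 | 0
0 | 0 | 0 | 1 | 0 | 0
0 | 0 | 1 | 0 | 1 | 1
0 | 0 | 1 | 1 | 0 | 0
0 | 1 | 0 | 0 | 0 | 0
0 | 1 | 0 | 1 | 1 | 1
0 | 1 | 1 | 0 | 0 | 0
0 | 1 | 1 | 1 | 1 | 1
1 | 0 | 0 | 0 | 1 | 1
1 | 0 | 0 | 1 | 1 | 1
1 | 0 | 1 | 0 | 0 | 0
1 | 0 | 1 | 1 | 1 | 1
1 | 1 | 0 | 0 | 1 | 1
1 | 1 | 0 | 1 | 0 | 0
1 | 1 | 1 | 0 | 1 | 1
1 | 1 | 1 | 1 | 0 | 0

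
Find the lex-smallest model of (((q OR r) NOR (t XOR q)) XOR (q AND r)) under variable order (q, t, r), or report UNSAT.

q=0, t=0, r=0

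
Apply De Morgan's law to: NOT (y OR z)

NOT y AND NOT z
De Morgan's: NOT(OR of terms) = AND of negations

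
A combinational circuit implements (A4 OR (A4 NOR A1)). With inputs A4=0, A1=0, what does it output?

Substituting: (0 OR (0 NOR 0))
= 1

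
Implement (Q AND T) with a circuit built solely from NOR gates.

((Q NOR Q) NOR (T NOR T))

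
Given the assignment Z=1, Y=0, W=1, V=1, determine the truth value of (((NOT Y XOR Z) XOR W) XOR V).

Substituting: (((NOT 0 XOR 1) XOR 1) XOR 1)
= 0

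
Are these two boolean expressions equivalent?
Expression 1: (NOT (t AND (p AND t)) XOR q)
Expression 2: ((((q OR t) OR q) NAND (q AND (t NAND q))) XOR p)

No. Counterexample: with q=0, t=0, p=1, Expression 1 = 1 but Expression 2 = 0.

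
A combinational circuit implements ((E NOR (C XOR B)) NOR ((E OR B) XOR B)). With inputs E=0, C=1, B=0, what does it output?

Substituting: ((0 NOR (1 XOR 0)) NOR ((0 OR 0) XOR 0))
= 1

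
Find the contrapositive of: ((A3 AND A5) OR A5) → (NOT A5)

Contrapositive: A5 → NOT ((A3 AND A5) OR A5)
Note: A statement and its contrapositive are logically equivalent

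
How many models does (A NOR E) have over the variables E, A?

Satisfying assignments: (0,0)
Count: 1 out of 4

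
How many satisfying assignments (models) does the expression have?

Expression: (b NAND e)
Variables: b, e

Satisfying assignments: (0,0), (0,1), (1,0)
Count: 3 out of 4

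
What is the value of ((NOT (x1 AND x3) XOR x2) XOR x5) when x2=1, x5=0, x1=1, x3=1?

Substituting: ((NOT (1 AND 1) XOR 1) XOR 0)
= 1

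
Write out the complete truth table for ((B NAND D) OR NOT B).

D | B | Output
--------------
0 | 0 | 1
0 | 1 | 1
1 | 0 | 1
1 | 1 | 0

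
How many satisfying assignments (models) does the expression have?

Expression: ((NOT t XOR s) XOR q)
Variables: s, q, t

Satisfying assignments: (0,0,0), (0,1,1), (1,0,1), (1,1,0)
Count: 4 out of 8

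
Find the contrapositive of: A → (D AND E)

Contrapositive: NOT (D AND E) → NOT A
Note: A statement and its contrapositive are logically equivalent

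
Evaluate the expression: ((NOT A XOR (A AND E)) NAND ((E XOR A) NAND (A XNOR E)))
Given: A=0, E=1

Substituting: ((NOT 0 XOR (0 AND 1)) NAND ((1 XOR 0) NAND (0 XNOR 1)))
= 0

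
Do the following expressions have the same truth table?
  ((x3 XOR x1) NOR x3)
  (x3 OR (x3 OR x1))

No. Counterexample: with x3=0, x1=0, Expression 1 = 1 but Expression 2 = 0.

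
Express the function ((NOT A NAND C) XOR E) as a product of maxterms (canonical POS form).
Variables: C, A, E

ΠM(1, 3, 4, 7) = (C OR A OR NOT E) AND (C OR NOT A OR NOT E) AND (NOT C OR A OR E) AND (NOT C OR NOT A OR NOT E)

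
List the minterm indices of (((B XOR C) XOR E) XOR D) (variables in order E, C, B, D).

Σm(1, 2, 4, 7, 8, 11, 13, 14) = (NOT E AND NOT C AND NOT B AND D) OR (NOT E AND NOT C AND B AND NOT D) OR (NOT E AND C AND NOT B AND NOT D) OR (NOT E AND C AND B AND D) OR (E AND NOT C AND NOT B AND NOT D) OR (E AND NOT C AND B AND D) OR (E AND C AND NOT B AND D) OR (E AND C AND B AND NOT D)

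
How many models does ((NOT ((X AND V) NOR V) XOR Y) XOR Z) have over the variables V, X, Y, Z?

Satisfying assignments: (0,0,0,1), (0,0,1,0), (0,1,0,1), (0,1,1,0), (1,0,0,0), (1,0,1,1), (1,1,0,0), (1,1,1,1)
Count: 8 out of 16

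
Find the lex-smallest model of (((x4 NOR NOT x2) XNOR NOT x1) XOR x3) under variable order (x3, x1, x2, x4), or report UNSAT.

x3=0, x1=0, x2=1, x4=0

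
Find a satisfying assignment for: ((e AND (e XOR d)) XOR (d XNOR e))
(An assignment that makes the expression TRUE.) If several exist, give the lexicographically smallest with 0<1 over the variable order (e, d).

e=0, d=0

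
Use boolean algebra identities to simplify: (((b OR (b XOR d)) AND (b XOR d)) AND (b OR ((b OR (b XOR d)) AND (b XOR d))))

By absorption (E AND (E OR v) = E) then absorption (E AND (E OR v) = E):
= (b XOR d)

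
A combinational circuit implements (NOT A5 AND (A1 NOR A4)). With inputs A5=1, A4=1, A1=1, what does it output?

Substituting: (NOT 1 AND (1 NOR 1))
= 0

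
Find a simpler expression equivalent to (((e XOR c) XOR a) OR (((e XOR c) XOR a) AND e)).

By absorption (E OR (E AND v) = E):
= ((e XOR c) XOR a)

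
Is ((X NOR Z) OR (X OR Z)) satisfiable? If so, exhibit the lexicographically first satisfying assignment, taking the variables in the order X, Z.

X=0, Z=0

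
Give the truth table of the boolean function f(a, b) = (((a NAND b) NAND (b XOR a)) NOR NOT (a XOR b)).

a | b | Output
--------------
0 | 0 | 0
0 | 1 | 1
1 | 0 | 1
1 | 1 | 0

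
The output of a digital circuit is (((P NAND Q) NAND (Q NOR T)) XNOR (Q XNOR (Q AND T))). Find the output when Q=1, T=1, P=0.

Substituting: (((0 NAND 1) NAND (1 NOR 1)) XNOR (1 XNOR (1 AND 1)))
= 1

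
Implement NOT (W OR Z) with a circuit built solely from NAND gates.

(((W NAND W) NAND (Z NAND Z)) NAND ((W NAND W) NAND (Z NAND Z)))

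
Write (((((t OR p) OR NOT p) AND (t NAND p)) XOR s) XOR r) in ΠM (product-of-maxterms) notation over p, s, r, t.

ΠM(2, 3, 4, 5, 9, 10, 12, 15) = (p OR s OR NOT r OR t) AND (p OR s OR NOT r OR NOT t) AND (p OR NOT s OR r OR t) AND (p OR NOT s OR r OR NOT t) AND (NOT p OR s OR r OR NOT t) AND (NOT p OR s OR NOT r OR t) AND (NOT p OR NOT s OR r OR t) AND (NOT p OR NOT s OR NOT r OR NOT t)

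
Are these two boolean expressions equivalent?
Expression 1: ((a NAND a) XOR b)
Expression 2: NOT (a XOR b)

Yes, they are equivalent — the two output columns agree on all 4 assignments:
a | b | Expression 1 | Expression 2
-----------------------------------
0 | 0 | 1 | 1
0 | 1 | 0 | 0
1 | 0 | 0 | 0
1 | 1 | 1 | 1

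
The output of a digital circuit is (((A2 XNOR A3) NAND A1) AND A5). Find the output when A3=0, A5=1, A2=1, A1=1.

Substituting: (((1 XNOR 0) NAND 1) AND 1)
= 1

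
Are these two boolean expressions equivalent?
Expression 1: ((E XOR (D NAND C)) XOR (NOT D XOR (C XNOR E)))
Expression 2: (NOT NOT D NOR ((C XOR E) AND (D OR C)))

No. Counterexample: with E=1, D=0, C=1, Expression 1 = 0 but Expression 2 = 1.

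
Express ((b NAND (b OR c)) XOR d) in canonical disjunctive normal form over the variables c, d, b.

(NOT c AND NOT d AND NOT b) OR (NOT c AND d AND b) OR (c AND NOT d AND NOT b) OR (c AND d AND b)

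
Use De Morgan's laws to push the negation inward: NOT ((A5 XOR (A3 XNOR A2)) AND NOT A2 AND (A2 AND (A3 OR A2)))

NOT (A5 XOR (A3 XNOR A2)) OR A2 OR NOT (A2 AND (A3 OR A2))
De Morgan's: NOT(AND of terms) = OR of negations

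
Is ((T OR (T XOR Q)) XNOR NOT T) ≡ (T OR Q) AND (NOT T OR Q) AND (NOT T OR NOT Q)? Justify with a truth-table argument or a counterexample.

Yes, they are equivalent — the two output columns agree on all 4 assignments:
T | Q | Expression 1 | Expression 2
-----------------------------------
0 | 0 | 0 | 0
0 | 1 | 1 | 1
1 | 0 | 0 | 0
1 | 1 | 0 | 0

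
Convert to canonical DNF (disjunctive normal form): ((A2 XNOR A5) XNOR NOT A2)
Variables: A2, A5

(NOT A2 AND NOT A5) OR (A2 AND NOT A5)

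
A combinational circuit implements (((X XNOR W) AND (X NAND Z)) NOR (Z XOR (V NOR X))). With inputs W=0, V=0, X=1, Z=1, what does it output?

Substituting: (((1 XNOR 0) AND (1 NAND 1)) NOR (1 XOR (0 NOR 1)))
= 0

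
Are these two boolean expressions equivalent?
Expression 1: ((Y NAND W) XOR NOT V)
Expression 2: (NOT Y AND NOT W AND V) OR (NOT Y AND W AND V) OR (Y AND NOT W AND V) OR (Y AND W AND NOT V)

Yes, they are equivalent — the two output columns agree on all 8 assignments:
Y | W | V | Expression 1 | Expression 2
---------------------------------------
0 | 0 | 0 | 0 | 0
0 | 0 | 1 | 1 | 1
0 | 1 | 0 | 0 | 0
0 | 1 | 1 | 1 | 1
1 | 0 | 0 | 0 | 0
1 | 0 | 1 | 1 | 1
1 | 1 | 0 | 1 | 1
1 | 1 | 1 | 0 | 0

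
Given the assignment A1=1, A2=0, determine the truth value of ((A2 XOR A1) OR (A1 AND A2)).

Substituting: ((0 XOR 1) OR (1 AND 0))
= 1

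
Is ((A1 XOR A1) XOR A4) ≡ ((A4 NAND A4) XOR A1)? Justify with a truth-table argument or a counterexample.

No. Counterexample: with A1=0, A4=0, Expression 1 = 0 but Expression 2 = 1.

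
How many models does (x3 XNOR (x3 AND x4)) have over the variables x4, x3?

Satisfying assignments: (0,0), (1,0), (1,1)
Count: 3 out of 4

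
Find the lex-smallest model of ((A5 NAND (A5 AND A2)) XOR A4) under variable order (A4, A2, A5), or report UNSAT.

A4=0, A2=0, A5=0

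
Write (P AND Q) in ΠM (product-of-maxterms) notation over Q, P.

ΠM(0, 1, 2) = (Q OR P) AND (Q OR NOT P) AND (NOT Q OR P)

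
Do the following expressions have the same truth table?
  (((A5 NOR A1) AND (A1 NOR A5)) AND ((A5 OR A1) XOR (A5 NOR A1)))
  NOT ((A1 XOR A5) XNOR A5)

No. Counterexample: with A1=0, A5=0, Expression 1 = 1 but Expression 2 = 0.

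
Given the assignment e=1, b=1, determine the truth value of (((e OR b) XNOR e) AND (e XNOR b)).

Substituting: (((1 OR 1) XNOR 1) AND (1 XNOR 1))
= 1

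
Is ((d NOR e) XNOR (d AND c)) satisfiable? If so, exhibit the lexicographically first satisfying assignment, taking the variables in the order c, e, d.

c=0, e=0, d=1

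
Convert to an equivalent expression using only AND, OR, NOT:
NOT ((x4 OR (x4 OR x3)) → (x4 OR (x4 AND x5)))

(x4 OR (x4 OR x3)) AND NOT (x4 OR (x4 AND x5))
(Negated implication: NOT(A → B) = A AND NOT B)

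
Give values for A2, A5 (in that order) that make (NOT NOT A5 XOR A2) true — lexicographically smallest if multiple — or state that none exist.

A2=0, A5=1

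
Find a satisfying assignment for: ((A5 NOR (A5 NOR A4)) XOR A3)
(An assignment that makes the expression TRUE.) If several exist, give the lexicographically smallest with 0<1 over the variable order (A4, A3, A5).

A4=0, A3=1, A5=0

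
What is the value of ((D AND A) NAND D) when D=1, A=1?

Substituting: ((1 AND 1) NAND 1)
= 0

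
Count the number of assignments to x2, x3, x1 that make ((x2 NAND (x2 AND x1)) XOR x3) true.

Satisfying assignments: (0,0,0), (0,0,1), (1,0,0), (1,1,1)
Count: 4 out of 8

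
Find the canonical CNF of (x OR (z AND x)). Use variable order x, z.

(x OR z) AND (x OR NOT z)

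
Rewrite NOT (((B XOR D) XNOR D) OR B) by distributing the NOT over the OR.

NOT ((B XOR D) XNOR D) AND NOT B
De Morgan's: NOT(OR of terms) = AND of negations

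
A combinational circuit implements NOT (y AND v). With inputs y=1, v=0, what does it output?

Substituting: NOT (1 AND 0)
= 1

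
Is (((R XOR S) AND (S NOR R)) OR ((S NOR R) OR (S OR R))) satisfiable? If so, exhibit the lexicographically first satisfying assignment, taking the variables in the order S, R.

S=0, R=0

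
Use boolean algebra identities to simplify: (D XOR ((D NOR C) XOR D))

By XOR self-cancellation ((E XOR v) XOR v = E):
= (D NOR C)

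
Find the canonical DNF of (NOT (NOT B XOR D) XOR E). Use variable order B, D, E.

(NOT B AND NOT D AND E) OR (NOT B AND D AND NOT E) OR (B AND NOT D AND NOT E) OR (B AND D AND E)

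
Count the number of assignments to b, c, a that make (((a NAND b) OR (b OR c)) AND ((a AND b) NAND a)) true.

Satisfying assignments: (0,0,0), (0,0,1), (0,1,0), (0,1,1), (1,0,0), (1,1,0)
Count: 6 out of 8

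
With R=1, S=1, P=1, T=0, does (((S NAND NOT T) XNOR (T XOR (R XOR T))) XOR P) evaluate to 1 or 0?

Substituting: (((1 NAND NOT 0) XNOR (0 XOR (1 XOR 0))) XOR 1)
= 1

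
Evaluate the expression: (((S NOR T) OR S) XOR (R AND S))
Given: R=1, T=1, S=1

Substituting: (((1 NOR 1) OR 1) XOR (1 AND 1))
= 0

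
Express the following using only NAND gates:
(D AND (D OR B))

((D NAND ((D NAND D) NAND (B NAND B))) NAND (D NAND ((D NAND D) NAND (B NAND B))))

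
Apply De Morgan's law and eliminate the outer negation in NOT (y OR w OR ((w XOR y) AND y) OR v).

NOT y AND NOT w AND NOT ((w XOR y) AND y) AND NOT v
De Morgan's: NOT(OR of terms) = AND of negations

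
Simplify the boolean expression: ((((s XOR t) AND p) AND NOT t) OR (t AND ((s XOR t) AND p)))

By distribution ((E AND v) OR (E AND NOT v) = E):
= ((s XOR t) AND p)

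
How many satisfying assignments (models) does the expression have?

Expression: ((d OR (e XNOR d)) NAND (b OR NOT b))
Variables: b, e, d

Satisfying assignments: (0,1,0), (1,1,0)
Count: 2 out of 8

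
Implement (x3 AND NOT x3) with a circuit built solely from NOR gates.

((x3 NOR x3) NOR ((x3 NOR x3) NOR (x3 NOR x3)))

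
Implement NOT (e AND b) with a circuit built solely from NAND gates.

(((e NAND b) NAND (e NAND b)) NAND ((e NAND b) NAND (e NAND b)))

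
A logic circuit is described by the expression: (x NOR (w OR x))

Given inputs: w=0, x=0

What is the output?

Substituting: (0 NOR (0 OR 0))
= 1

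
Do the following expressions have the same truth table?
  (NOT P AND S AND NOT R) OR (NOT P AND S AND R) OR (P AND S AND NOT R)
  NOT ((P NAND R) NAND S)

Yes, they are equivalent — the two output columns agree on all 8 assignments:
P | S | R | Expression 1 | Expression 2
---------------------------------------
0 | 0 | 0 | 0 | 0
0 | 0 | 1 | 0 | 0
0 | 1 | 0 | 1 | 1
0 | 1 | 1 | 1 | 1
1 | 0 | 0 | 0 | 0
1 | 0 | 1 | 0 | 0
1 | 1 | 0 | 1 | 1
1 | 1 | 1 | 0 | 0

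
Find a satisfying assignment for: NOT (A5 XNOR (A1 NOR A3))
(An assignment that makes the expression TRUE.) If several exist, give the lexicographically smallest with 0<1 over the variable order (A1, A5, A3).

A1=0, A5=0, A3=0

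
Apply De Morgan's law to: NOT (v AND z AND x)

NOT v OR NOT z OR NOT x
De Morgan's: NOT(AND of terms) = OR of negations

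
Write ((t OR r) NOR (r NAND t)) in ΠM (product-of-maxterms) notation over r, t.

ΠM(0, 1, 2, 3) = (r OR t) AND (r OR NOT t) AND (NOT r OR t) AND (NOT r OR NOT t)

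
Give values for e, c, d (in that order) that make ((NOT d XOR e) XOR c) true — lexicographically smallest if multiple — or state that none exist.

e=0, c=0, d=0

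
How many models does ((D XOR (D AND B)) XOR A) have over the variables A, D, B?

Satisfying assignments: (0,1,0), (1,0,0), (1,0,1), (1,1,1)
Count: 4 out of 8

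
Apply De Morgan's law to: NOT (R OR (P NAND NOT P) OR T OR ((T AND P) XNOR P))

NOT R AND NOT (P NAND NOT P) AND NOT T AND NOT ((T AND P) XNOR P)
De Morgan's: NOT(OR of terms) = AND of negations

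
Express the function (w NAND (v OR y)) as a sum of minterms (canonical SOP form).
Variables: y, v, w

Σm(0, 1, 2, 4, 6) = (NOT y AND NOT v AND NOT w) OR (NOT y AND NOT v AND w) OR (NOT y AND v AND NOT w) OR (y AND NOT v AND NOT w) OR (y AND v AND NOT w)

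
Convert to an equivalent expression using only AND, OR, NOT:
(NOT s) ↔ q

((NOT s) AND q) OR (s AND NOT q)
(Biconditional = both true or both false)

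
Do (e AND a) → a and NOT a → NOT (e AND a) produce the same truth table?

Yes, Contrapositive is always equivalent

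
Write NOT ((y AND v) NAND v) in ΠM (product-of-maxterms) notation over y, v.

ΠM(0, 1, 2) = (y OR v) AND (y OR NOT v) AND (NOT y OR v)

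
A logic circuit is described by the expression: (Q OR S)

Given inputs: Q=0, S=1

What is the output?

Substituting: (0 OR 1)
= 1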